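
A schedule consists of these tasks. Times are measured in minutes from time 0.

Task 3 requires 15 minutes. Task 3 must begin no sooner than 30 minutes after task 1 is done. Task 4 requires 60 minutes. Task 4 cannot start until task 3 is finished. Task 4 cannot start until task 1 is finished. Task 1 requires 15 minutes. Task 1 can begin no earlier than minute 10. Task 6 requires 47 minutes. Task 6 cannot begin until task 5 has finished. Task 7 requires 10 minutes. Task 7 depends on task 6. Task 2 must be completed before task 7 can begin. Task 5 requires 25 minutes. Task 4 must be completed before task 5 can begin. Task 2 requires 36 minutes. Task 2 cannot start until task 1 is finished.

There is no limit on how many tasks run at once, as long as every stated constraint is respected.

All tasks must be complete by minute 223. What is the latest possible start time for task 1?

Nothing follows task 7; the deadline of minute 223 is its only limit. It must start by 223 − 10 = minute 213.
Task 2 has to be done before task 7 (must start by minute 213). That means finishing by minute 213, i.e. starting by 213 − 36 = minute 177.
Task 6 must finish before task 7 (must start by minute 213). With a 47-minute duration, task 6 must start by 213 − 47 = minute 166.
Since task 6 (must start by minute 166) depends on it, task 5 must finish by minute 166. Backing off its 25-minute duration gives a latest start of minute 141.
Task 4 must finish before task 5 (must start by minute 141). With a 60-minute duration, task 4 must start by 141 − 60 = minute 81.
Task 3 has to be done before task 4 (must start by minute 81). That means finishing by minute 81, i.e. starting by 81 − 15 = minute 66.
For task 1: task 2 (must start by minute 177); task 3 (must start by minute 66, minus 30-minute gap → minute 36); task 4 (must start by minute 81). The most restrictive is minute 36; with a 15-minute duration, task 1 must start by minute 21.

21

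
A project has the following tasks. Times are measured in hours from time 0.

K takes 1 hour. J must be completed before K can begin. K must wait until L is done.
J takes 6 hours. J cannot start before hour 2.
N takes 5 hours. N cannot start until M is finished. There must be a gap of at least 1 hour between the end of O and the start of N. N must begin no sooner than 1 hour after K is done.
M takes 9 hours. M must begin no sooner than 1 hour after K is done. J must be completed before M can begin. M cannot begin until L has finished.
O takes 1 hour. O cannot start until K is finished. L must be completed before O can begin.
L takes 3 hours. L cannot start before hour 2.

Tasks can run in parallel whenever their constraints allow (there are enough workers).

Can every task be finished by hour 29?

Yes

L waits on its own release at hour 2, so it starts at hour 2 and finishes at 2 + 3 = hour 5.
J cannot begin until its own release at hour 2. It runs from hour 2 to 2 + 6 = hour 8.
K cannot start until J (finishes hour 8); L (finishes hour 5). The controlling bound is hour 8, so K finishes at 8 + 1 = hour 9.
For O: K (finishes hour 9); L (finishes hour 5). Taking the maximum gives a start of hour 9, and it finishes at 9 + 1 = hour 10.
M cannot start until K (finishes hour 9, plus 1-hour gap → hour 10); J (finishes hour 8); L (finishes hour 5). The controlling bound is hour 10, so M finishes at 10 + 9 = hour 19.
N cannot start until M (finishes hour 19); O (finishes hour 10, plus 1-hour gap → hour 11); K (finishes hour 9, plus 1-hour gap → hour 10). The controlling bound is hour 19, so N finishes at 19 + 5 = hour 24.
Every task is finished by hour 24, which is no later than the deadline of 29, so the schedule is feasible.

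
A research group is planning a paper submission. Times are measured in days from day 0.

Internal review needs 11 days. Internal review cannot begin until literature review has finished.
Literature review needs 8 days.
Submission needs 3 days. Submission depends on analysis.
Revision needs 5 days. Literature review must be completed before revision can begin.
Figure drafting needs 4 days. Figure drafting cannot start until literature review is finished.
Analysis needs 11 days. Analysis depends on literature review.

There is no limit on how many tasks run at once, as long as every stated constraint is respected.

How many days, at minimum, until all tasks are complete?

22

Literature review has no prerequisites, so it starts at day 0 and finishes at day 8.
Revision waits on literature review (finishes day 8), so it starts at day 8 and finishes at 8 + 5 = day 13.
Internal review cannot begin until literature review (finishes day 8). It runs from day 8 to 8 + 11 = day 19.
After literature review (finishes day 8), figure drafting can start at day 8 and finishes at day 12.
Analysis waits on literature review (finishes day 8), so it starts at day 8 and finishes at 8 + 11 = day 19.
Submission cannot begin until analysis (finishes day 19). It runs from day 19 to 19 + 3 = day 22.
All tasks are finished once the last one completes. Finish times: Literature review at 8, Analysis at 19, Figure drafting at 12, Internal review at 19, Revision at 13, Submission at 22. The latest is day 22.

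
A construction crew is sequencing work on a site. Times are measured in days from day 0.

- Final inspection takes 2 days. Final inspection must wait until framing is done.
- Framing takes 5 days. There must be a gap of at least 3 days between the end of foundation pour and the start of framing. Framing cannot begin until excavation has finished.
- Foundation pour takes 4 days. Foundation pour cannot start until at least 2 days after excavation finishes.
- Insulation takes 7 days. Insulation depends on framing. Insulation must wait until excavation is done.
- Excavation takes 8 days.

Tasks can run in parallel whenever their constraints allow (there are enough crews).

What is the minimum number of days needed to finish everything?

29

Excavation can start immediately at day 0; it finishes at day 8.
Foundation pour waits on excavation (finishes day 8, plus 2-day gap → day 10), so it starts at day 10 and finishes at 10 + 4 = day 14.
For framing: foundation pour (finishes day 14, plus 3-day gap → day 17); excavation (finishes day 8). Taking the maximum gives a start of day 17, and it finishes at 17 + 5 = day 22.
Final inspection waits on framing (finishes day 22), so it starts at day 22 and finishes at 22 + 2 = day 24.
Insulation cannot start until framing (finishes day 22); excavation (finishes day 8). The controlling bound is day 22, so insulation finishes at 22 + 7 = day 29.
All tasks are finished once the last one completes. Finish times: Excavation at 8, Foundation pour at 14, Framing at 22, Insulation at 29, Final inspection at 24. The latest is day 29.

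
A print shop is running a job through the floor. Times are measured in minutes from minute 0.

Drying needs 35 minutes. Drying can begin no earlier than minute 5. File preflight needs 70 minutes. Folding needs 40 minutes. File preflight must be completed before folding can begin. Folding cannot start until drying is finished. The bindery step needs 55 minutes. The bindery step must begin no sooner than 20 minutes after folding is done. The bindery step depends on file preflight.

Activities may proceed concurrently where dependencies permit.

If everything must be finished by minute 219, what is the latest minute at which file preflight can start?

34

Nothing follows the bindery step; the deadline of minute 219 is its only limit. It must start by 219 − 55 = minute 164.
Folding has to be done before the bindery step (must start by minute 164, minus 20-minute gap → minute 144). That means finishing by minute 144, i.e. starting by 144 − 40 = minute 104.
File preflight has several dependents: folding (must start by minute 104); the bindery step (must start by minute 164). The earliest of those limits is minute 104, so file preflight must start by 104 − 70 = minute 34.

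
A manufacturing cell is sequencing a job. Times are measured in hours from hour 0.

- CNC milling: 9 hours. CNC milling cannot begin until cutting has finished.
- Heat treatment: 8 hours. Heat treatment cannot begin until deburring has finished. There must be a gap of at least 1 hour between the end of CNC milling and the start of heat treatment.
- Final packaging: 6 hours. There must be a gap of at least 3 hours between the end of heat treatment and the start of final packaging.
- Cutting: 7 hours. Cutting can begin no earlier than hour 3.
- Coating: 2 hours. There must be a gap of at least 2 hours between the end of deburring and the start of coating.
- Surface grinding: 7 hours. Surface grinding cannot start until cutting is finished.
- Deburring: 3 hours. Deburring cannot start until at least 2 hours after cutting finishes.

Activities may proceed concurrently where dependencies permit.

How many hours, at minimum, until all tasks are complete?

37

Cutting waits on its own release at hour 3, so it starts at hour 3 and finishes at 3 + 7 = hour 10.
Surface grinding cannot begin until cutting (finishes hour 10). It runs from hour 10 to 10 + 7 = hour 17.
After cutting (finishes hour 10), CNC milling can start at hour 10 and finishes at hour 19.
Deburring waits on cutting (finishes hour 10, plus 2-hour gap → hour 12), so it starts at hour 12 and finishes at 12 + 3 = hour 15.
After deburring (finishes hour 15, plus 2-hour gap → hour 17), coating can start at hour 17 and finishes at hour 19.
Heat treatment has to wait for deburring (finishes hour 15); CNC milling (finishes hour 19, plus 1-hour gap → hour 20). The latest of these is hour 20, so heat treatment runs hour 20 to 20 + 8 = hour 28.
Final packaging cannot begin until heat treatment (finishes hour 28, plus 3-hour gap → hour 31). It runs from hour 31 to 31 + 6 = hour 37.
All tasks are finished once the last one completes. Finish times: Cutting at 10, Deburring at 15, CNC milling at 19, Heat treatment at 28, Surface grinding at 17, Coating at 19, Final packaging at 37. The latest is hour 37.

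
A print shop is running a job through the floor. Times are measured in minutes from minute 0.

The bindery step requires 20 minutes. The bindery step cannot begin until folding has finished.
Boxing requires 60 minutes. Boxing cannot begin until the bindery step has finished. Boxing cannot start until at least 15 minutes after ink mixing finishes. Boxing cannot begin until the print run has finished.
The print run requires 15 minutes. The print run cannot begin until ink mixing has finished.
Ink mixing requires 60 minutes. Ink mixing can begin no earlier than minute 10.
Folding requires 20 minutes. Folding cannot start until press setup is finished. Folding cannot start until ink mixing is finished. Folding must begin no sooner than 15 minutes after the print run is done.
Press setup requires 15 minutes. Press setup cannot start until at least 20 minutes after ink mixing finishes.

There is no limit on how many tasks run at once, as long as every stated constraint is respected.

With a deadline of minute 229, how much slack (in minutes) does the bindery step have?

Ink mixing waits on its own release at minute 10, so it starts at minute 10 and finishes at 10 + 60 = minute 70.
The print run waits on ink mixing (finishes minute 70), so it starts at minute 70 and finishes at 70 + 15 = minute 85.
Press setup waits on ink mixing (finishes minute 70, plus 20-minute gap → minute 90), so it starts at minute 90 and finishes at 90 + 15 = minute 105.
Folding cannot start until press setup (finishes minute 105); ink mixing (finishes minute 70); the print run (finishes minute 85, plus 15-minute gap → minute 100). The controlling bound is minute 105, so folding finishes at 105 + 20 = minute 125.
After folding (finishes minute 125), the bindery step can start at minute 125 and finishes at minute 145.

Working backward from the deadline:
Boxing must finish by minute 229; it takes 60 minutes, so it must start by 229 − 60 = minute 169.
The bindery step has to be done before boxing (must start by minute 169). That means finishing by minute 169, i.e. starting by 169 − 20 = minute 149.
So the bindery step can start as early as minute 125 and as late as minute 149, giving 149 − 125 = 24 minutes of slack.

24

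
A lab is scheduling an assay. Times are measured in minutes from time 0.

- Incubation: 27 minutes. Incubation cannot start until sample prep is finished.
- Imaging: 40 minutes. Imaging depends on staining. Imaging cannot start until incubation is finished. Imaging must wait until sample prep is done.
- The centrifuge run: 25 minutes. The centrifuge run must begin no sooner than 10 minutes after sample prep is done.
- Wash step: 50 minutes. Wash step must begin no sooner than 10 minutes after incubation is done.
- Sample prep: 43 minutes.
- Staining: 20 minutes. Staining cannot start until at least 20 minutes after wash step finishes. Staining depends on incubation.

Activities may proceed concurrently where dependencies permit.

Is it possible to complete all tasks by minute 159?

No

Sample prep has no prerequisites, so it starts at minute 0 and finishes at minute 43.
The centrifuge run cannot begin until sample prep (finishes minute 43, plus 10-minute gap → minute 53). It runs from minute 53 to 53 + 25 = minute 78.
After sample prep (finishes minute 43), incubation can start at minute 43 and finishes at minute 70.
Wash step cannot begin until incubation (finishes minute 70, plus 10-minute gap → minute 80). It runs from minute 80 to 80 + 50 = minute 130.
For staining: wash step (finishes minute 130, plus 20-minute gap → minute 150); incubation (finishes minute 70). Taking the maximum gives a start of minute 150, and it finishes at 150 + 20 = minute 170.
Imaging has to wait for staining (finishes minute 170); incubation (finishes minute 70); sample prep (finishes minute 43). The latest of these is minute 170, so imaging runs minute 170 to 170 + 40 = minute 210.
The earliest everything can be done is minute 210, which is after the deadline of 159, so it is not possible.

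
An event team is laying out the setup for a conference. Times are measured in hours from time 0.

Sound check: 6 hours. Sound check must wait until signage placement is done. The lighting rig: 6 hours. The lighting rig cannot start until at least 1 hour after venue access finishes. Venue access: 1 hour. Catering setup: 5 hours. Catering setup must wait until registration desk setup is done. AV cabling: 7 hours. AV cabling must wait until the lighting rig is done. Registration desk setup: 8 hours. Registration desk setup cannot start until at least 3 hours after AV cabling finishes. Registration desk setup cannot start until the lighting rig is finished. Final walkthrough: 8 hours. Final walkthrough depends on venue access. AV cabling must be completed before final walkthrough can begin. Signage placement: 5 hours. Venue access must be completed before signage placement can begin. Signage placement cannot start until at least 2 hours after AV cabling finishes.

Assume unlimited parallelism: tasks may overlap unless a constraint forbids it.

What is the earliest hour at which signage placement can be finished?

22

Nothing blocks venue access, so it runs from hour 0 to hour 1.
After venue access (finishes hour 1, plus 1-hour gap → hour 2), the lighting rig can start at hour 2 and finishes at hour 8.
AV cabling waits on the lighting rig (finishes hour 8), so it starts at hour 8 and finishes at 8 + 7 = hour 15.
Signage placement has to wait for venue access (finishes hour 1); AV cabling (finishes hour 15, plus 2-hour gap → hour 17). The latest of these is hour 17, so signage placement runs hour 17 to 17 + 5 = hour 22.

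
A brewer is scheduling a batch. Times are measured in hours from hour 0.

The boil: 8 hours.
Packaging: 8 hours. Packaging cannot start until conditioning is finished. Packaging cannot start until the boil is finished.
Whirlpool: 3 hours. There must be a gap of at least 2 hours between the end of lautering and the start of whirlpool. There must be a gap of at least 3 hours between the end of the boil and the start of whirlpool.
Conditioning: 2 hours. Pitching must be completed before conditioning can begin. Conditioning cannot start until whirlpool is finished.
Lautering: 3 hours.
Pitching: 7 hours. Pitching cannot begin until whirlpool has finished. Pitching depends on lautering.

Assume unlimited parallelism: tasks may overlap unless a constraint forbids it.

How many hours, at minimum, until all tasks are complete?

Nothing blocks the boil, so it runs from hour 0 to hour 8.
Lautering can start immediately at hour 0; it finishes at hour 3.
For whirlpool: lautering (finishes hour 3, plus 2-hour gap → hour 5); the boil (finishes hour 8, plus 3-hour gap → hour 11). Taking the maximum gives a start of hour 11, and it finishes at 11 + 3 = hour 14.
Pitching cannot start until whirlpool (finishes hour 14); lautering (finishes hour 3). The controlling bound is hour 14, so pitching finishes at 14 + 7 = hour 21.
For conditioning: pitching (finishes hour 21); whirlpool (finishes hour 14). Taking the maximum gives a start of hour 21, and it finishes at 21 + 2 = hour 23.
Packaging cannot start until conditioning (finishes hour 23); the boil (finishes hour 8). The controlling bound is hour 23, so packaging finishes at 23 + 8 = hour 31.
All tasks are finished once the last one completes. Finish times: Lautering at 3, The boil at 8, Whirlpool at 14, Pitching at 21, Conditioning at 23, Packaging at 31. The latest is hour 31.

31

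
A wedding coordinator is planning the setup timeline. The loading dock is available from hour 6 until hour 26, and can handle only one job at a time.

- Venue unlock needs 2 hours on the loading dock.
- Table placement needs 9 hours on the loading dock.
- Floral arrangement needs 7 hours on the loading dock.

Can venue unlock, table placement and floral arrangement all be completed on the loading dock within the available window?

The loading dock window is 26 − 6 = 20 hours.
Running back to back, the jobs need 2 + 9 + 7 = 18 hours on the loading dock.
Since 18 ≤ 20, they fit within the window.

Yes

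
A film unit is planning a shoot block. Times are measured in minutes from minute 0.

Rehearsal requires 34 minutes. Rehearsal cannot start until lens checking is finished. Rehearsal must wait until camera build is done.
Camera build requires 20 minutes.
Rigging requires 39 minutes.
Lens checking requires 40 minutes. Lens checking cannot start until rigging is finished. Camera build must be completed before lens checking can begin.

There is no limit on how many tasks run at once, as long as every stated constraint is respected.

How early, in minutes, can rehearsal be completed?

113

Camera build has no prerequisites, so it starts at minute 0 and finishes at minute 20.
Nothing blocks rigging, so it runs from minute 0 to minute 39.
For lens checking: rigging (finishes minute 39); camera build (finishes minute 20). Taking the maximum gives a start of minute 39, and it finishes at 39 + 40 = minute 79.
Rehearsal has to wait for lens checking (finishes minute 79); camera build (finishes minute 20). The latest of these is minute 79, so rehearsal runs minute 79 to 79 + 34 = minute 113.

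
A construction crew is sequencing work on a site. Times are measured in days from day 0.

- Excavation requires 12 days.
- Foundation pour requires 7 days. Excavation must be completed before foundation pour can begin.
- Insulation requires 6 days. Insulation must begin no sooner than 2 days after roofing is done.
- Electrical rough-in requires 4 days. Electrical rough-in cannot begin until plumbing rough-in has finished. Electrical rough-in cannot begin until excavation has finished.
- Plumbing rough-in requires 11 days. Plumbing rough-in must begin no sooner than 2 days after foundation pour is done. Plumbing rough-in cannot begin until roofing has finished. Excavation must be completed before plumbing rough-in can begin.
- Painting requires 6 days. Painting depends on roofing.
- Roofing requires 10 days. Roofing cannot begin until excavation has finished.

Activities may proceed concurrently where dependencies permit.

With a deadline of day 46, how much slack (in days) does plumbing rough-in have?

Nothing blocks excavation, so it runs from day 0 to day 12.
Roofing cannot begin until excavation (finishes day 12). It runs from day 12 to 12 + 10 = day 22.
After excavation (finishes day 12), foundation pour can start at day 12 and finishes at day 19.
Plumbing rough-in needs all of foundation pour (finishes day 19, plus 2-day gap → day 21); roofing (finishes day 22); excavation (finishes day 12). That puts its earliest start at day 22; it finishes at 22 + 11 = day 33.

Working backward from the deadline:
Nothing follows electrical rough-in; the deadline of day 46 is its only limit. It must start by 46 − 4 = day 42.
Plumbing rough-in has to be done before electrical rough-in (must start by day 42). That means finishing by day 42, i.e. starting by 42 − 11 = day 31.
So plumbing rough-in can start as early as day 22 and as late as day 31, giving 31 − 22 = 9 days of slack.

9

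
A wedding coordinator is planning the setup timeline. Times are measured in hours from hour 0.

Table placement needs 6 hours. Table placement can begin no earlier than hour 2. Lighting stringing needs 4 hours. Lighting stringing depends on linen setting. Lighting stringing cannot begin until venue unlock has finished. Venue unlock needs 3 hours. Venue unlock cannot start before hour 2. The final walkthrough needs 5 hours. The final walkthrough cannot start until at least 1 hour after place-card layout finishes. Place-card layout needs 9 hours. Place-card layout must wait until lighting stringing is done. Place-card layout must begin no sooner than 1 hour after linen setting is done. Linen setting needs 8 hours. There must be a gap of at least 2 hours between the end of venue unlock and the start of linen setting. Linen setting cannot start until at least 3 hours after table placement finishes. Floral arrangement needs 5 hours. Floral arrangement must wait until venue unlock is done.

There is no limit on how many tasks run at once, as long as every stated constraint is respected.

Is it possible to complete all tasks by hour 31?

Table placement cannot begin until its own release at hour 2. It runs from hour 2 to 2 + 6 = hour 8.
Venue unlock cannot begin until its own release at hour 2. It runs from hour 2 to 2 + 3 = hour 5.
Floral arrangement waits on venue unlock (finishes hour 5), so it starts at hour 5 and finishes at 5 + 5 = hour 10.
Linen setting needs all of venue unlock (finishes hour 5, plus 2-hour gap → hour 7); table placement (finishes hour 8, plus 3-hour gap → hour 11). That puts its earliest start at hour 11; it finishes at 11 + 8 = hour 19.
Lighting stringing cannot start until linen setting (finishes hour 19); venue unlock (finishes hour 5). The controlling bound is hour 19, so lighting stringing finishes at 19 + 4 = hour 23.
For place-card layout: lighting stringing (finishes hour 23); linen setting (finishes hour 19, plus 1-hour gap → hour 20). Taking the maximum gives a start of hour 23, and it finishes at 23 + 9 = hour 32.
After place-card layout (finishes hour 32, plus 1-hour gap → hour 33), the final walkthrough can start at hour 33 and finishes at hour 38.
The earliest everything can be done is hour 38, which is after the deadline of 31, so it is not possible.

No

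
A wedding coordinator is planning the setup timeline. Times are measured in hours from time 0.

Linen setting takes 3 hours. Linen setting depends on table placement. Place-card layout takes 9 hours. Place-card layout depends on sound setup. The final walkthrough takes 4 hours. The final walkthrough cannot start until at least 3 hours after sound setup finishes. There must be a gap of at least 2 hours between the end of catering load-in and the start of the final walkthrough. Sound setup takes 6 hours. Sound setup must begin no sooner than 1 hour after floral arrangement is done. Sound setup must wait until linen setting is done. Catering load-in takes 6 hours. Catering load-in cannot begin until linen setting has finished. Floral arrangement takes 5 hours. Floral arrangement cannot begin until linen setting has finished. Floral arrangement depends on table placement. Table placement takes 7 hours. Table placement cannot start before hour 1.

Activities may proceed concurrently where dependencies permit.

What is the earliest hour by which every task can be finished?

32

Table placement cannot begin until its own release at hour 1. It runs from hour 1 to 1 + 7 = hour 8.
Linen setting waits on table placement (finishes hour 8), so it starts at hour 8 and finishes at 8 + 3 = hour 11.
Catering load-in cannot begin until linen setting (finishes hour 11). It runs from hour 11 to 11 + 6 = hour 17.
Floral arrangement needs all of linen setting (finishes hour 11); table placement (finishes hour 8). That puts its earliest start at hour 11; it finishes at 11 + 5 = hour 16.
Sound setup needs all of floral arrangement (finishes hour 16, plus 1-hour gap → hour 17); linen setting (finishes hour 11). That puts its earliest start at hour 17; it finishes at 17 + 6 = hour 23.
The final walkthrough cannot start until sound setup (finishes hour 23, plus 3-hour gap → hour 26); catering load-in (finishes hour 17, plus 2-hour gap → hour 19). The controlling bound is hour 26, so the final walkthrough finishes at 26 + 4 = hour 30.
Place-card layout cannot begin until sound setup (finishes hour 23). It runs from hour 23 to 23 + 9 = hour 32.
All tasks are finished once the last one completes. Finish times: Table placement at 8, Linen setting at 11, Floral arrangement at 16, Sound setup at 23, Catering load-in at 17, Place-card layout at 32, The final walkthrough at 30. The latest is hour 32.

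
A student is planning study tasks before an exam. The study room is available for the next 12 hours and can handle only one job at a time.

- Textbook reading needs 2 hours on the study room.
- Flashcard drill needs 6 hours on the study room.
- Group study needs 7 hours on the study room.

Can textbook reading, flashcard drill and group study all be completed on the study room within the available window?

Running back to back, the jobs need 2 + 6 + 7 = 15 hours on the study room.
Since 15 > 12, they cannot all fit.

No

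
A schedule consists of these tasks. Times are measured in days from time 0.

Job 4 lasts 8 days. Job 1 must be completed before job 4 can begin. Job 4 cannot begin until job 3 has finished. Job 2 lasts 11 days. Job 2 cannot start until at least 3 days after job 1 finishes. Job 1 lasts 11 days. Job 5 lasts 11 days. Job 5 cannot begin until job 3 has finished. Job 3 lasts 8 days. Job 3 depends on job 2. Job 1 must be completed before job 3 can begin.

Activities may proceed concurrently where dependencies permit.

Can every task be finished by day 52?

Yes

Job 1 can start immediately at day 0; it finishes at day 11.
Job 2 waits on job 1 (finishes day 11, plus 3-day gap → day 14), so it starts at day 14 and finishes at 14 + 11 = day 25.
Job 3 needs all of job 2 (finishes day 25); job 1 (finishes day 11). That puts its earliest start at day 25; it finishes at 25 + 8 = day 33.
Job 5 waits on job 3 (finishes day 33), so it starts at day 33 and finishes at 33 + 11 = day 44.
Job 4 needs all of job 1 (finishes day 11); job 3 (finishes day 33). That puts its earliest start at day 33; it finishes at 33 + 8 = day 41.
Every task is finished by day 44, which is no later than the deadline of 52, so the schedule is feasible.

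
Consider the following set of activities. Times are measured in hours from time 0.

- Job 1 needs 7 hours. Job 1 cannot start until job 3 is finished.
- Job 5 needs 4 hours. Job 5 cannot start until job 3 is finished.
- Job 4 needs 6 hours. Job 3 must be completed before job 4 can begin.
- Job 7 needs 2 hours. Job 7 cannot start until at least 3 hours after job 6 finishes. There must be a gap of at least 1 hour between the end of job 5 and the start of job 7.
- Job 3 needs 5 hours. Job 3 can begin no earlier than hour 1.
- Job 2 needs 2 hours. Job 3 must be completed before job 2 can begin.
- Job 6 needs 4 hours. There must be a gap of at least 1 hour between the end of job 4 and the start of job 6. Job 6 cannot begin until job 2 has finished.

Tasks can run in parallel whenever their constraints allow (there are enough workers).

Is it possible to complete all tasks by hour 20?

No

After its own release at hour 1, job 3 can start at hour 1 and finishes at hour 6.
Job 5 cannot begin until job 3 (finishes hour 6). It runs from hour 6 to 6 + 4 = hour 10.
Job 4 cannot begin until job 3 (finishes hour 6). It runs from hour 6 to 6 + 6 = hour 12.
Job 2 cannot begin until job 3 (finishes hour 6). It runs from hour 6 to 6 + 2 = hour 8.
Job 6 has to wait for job 4 (finishes hour 12, plus 1-hour gap → hour 13); job 2 (finishes hour 8). The latest of these is hour 13, so job 6 runs hour 13 to 13 + 4 = hour 17.
Job 7 cannot start until job 6 (finishes hour 17, plus 3-hour gap → hour 20); job 5 (finishes hour 10, plus 1-hour gap → hour 11). The controlling bound is hour 20, so job 7 finishes at 20 + 2 = hour 22.
Job 1 cannot begin until job 3 (finishes hour 6). It runs from hour 6 to 6 + 7 = hour 13.
The earliest everything can be done is hour 22, which is after the deadline of 20, so it is not possible.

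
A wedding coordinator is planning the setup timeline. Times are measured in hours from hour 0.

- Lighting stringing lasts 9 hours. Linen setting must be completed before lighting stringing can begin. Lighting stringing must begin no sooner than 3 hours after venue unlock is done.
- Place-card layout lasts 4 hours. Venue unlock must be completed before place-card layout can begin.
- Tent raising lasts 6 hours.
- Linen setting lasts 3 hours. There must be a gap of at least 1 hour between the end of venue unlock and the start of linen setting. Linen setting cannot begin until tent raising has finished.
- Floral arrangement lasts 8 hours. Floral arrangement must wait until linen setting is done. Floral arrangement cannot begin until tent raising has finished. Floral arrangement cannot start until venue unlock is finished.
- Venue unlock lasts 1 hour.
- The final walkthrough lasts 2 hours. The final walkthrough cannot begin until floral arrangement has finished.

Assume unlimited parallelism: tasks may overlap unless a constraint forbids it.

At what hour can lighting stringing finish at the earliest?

Nothing blocks tent raising, so it runs from hour 0 to hour 6.
Venue unlock has no prerequisites, so it starts at hour 0 and finishes at hour 1.
For linen setting: venue unlock (finishes hour 1, plus 1-hour gap → hour 2); tent raising (finishes hour 6). Taking the maximum gives a start of hour 6, and it finishes at 6 + 3 = hour 9.
Lighting stringing needs all of linen setting (finishes hour 9); venue unlock (finishes hour 1, plus 3-hour gap → hour 4). That puts its earliest start at hour 9; it finishes at 9 + 9 = hour 18.

18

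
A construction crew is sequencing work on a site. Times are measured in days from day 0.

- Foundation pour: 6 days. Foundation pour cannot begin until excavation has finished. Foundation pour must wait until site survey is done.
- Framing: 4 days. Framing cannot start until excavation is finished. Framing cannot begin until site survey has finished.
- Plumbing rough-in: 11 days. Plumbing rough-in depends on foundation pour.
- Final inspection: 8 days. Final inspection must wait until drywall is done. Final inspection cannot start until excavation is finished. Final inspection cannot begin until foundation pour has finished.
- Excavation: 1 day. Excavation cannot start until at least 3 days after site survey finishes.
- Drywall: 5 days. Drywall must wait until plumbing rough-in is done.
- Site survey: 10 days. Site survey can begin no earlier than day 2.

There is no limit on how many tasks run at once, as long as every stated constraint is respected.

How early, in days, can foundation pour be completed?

Site survey cannot begin until its own release at day 2. It runs from day 2 to 2 + 10 = day 12.
Excavation waits on site survey (finishes day 12, plus 3-day gap → day 15), so it starts at day 15 and finishes at 15 + 1 = day 16.
Foundation pour has to wait for excavation (finishes day 16); site survey (finishes day 12). The latest of these is day 16, so foundation pour runs day 16 to 16 + 6 = day 22.

22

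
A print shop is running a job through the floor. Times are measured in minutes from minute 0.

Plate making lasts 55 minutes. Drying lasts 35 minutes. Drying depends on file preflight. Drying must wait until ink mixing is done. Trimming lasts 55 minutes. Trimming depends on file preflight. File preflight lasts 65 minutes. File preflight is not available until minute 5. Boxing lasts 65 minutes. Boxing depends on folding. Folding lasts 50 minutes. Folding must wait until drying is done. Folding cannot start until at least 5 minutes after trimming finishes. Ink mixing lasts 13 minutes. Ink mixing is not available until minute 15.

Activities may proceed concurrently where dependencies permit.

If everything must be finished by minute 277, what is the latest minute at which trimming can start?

Nothing follows boxing; the deadline of minute 277 is its only limit. It must start by 277 − 65 = minute 212.
Folding has to be done before boxing (must start by minute 212). That means finishing by minute 212, i.e. starting by 212 − 50 = minute 162.
Since folding (must start by minute 162, minus 5-minute gap → minute 157) depends on it, trimming must finish by minute 157. Backing off its 55-minute duration gives a latest start of minute 102.

102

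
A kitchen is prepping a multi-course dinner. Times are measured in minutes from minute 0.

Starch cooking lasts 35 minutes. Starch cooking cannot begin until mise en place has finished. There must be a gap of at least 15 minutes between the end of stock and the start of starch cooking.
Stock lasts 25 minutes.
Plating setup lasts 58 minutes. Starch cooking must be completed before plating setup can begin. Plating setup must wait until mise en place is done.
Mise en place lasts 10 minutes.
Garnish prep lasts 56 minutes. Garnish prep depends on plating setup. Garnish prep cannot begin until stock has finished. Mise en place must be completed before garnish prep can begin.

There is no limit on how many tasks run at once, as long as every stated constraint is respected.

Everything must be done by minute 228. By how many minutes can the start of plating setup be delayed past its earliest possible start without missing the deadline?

Stock has no prerequisites, so it starts at minute 0 and finishes at minute 25.
Nothing blocks mise en place, so it runs from minute 0 to minute 10.
Starch cooking needs all of mise en place (finishes minute 10); stock (finishes minute 25, plus 15-minute gap → minute 40). That puts its earliest start at minute 40; it finishes at 40 + 35 = minute 75.
Plating setup cannot start until starch cooking (finishes minute 75); mise en place (finishes minute 10). The controlling bound is minute 75, so plating setup finishes at 75 + 58 = minute 133.

Working backward from the deadline:
Garnish prep has no dependents, so it just needs to finish by minute 228. Starting by 228 − 56 = minute 172 achieves that.
Plating setup must finish before garnish prep (must start by minute 172). With a 58-minute duration, plating setup must start by 172 − 58 = minute 114.
So plating setup can start as early as minute 75 and as late as minute 114, giving 114 − 75 = 39 minutes of slack.

39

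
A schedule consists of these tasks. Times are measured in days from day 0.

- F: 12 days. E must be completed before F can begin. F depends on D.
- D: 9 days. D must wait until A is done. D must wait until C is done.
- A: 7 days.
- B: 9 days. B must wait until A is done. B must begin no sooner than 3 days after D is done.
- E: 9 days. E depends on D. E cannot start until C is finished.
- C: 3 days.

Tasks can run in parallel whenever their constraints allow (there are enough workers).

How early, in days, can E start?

C has no prerequisites, so it starts at day 0 and finishes at day 3.
A can start immediately at day 0; it finishes at day 7.
D needs all of A (finishes day 7); C (finishes day 3). That puts its earliest start at day 7; it finishes at 7 + 9 = day 16.
E waits on D (finishes day 16); C (finishes day 3). The latest of these is day 16, which is the earliest E can start.

16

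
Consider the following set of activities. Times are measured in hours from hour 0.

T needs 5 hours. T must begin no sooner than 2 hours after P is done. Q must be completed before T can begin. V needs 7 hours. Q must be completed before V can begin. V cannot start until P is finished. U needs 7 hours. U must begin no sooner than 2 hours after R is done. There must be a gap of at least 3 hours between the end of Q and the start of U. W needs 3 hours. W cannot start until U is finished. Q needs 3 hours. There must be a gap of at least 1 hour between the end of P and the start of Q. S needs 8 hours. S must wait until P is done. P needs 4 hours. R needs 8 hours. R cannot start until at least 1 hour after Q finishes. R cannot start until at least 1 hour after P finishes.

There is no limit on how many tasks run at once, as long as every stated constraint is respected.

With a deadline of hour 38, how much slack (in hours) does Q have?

Nothing blocks P, so it runs from hour 0 to hour 4.
After P (finishes hour 4, plus 1-hour gap → hour 5), Q can start at hour 5 and finishes at hour 8.

Working backward from the deadline:
To finish by hour 38, W (duration 3) must start no later than hour 35.
U feeds into W (must start by hour 35); so U must finish by hour 35 and therefore start by hour 28.
Since U (must start by hour 28, minus 2-hour gap → hour 26) depends on it, R must finish by hour 26. Backing off its 8-hour duration gives a latest start of hour 18.
T must finish by hour 38; it takes 5 hours, so it must start by 38 − 5 = hour 33.
Nothing follows V; the deadline of hour 38 is its only limit. It must start by 38 − 7 = hour 31.
For Q: R (must start by hour 18, minus 1-hour gap → hour 17); T (must start by hour 33); U (must start by hour 28, minus 3-hour gap → hour 25); V (must start by hour 31). The most restrictive is hour 17; with a 3-hour duration, Q must start by hour 14.
So Q can start as early as hour 5 and as late as hour 14, giving 14 − 5 = 9 hours of slack.

9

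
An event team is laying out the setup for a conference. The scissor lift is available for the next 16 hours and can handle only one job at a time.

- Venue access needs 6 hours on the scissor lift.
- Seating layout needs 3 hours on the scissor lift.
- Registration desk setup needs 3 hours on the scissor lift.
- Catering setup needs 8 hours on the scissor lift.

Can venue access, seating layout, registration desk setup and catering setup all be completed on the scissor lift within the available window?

Running back to back, the jobs need 6 + 3 + 3 + 8 = 20 hours on the scissor lift.
Since 20 > 16, they cannot all fit.

No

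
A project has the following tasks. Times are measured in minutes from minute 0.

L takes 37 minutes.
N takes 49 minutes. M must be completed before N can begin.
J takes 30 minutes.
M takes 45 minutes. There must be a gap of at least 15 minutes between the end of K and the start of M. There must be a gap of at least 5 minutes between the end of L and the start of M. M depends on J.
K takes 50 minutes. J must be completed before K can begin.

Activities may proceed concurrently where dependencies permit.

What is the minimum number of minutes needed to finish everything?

L can start immediately at minute 0; it finishes at minute 37.
J has no prerequisites, so it starts at minute 0 and finishes at minute 30.
K cannot begin until J (finishes minute 30). It runs from minute 30 to 30 + 50 = minute 80.
M has to wait for K (finishes minute 80, plus 15-minute gap → minute 95); L (finishes minute 37, plus 5-minute gap → minute 42); J (finishes minute 30). The latest of these is minute 95, so M runs minute 95 to 95 + 45 = minute 140.
N cannot begin until M (finishes minute 140). It runs from minute 140 to 140 + 49 = minute 189.
All tasks are finished once the last one completes. Finish times: J at 30, K at 80, L at 37, M at 140, N at 189. The latest is minute 189.

189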